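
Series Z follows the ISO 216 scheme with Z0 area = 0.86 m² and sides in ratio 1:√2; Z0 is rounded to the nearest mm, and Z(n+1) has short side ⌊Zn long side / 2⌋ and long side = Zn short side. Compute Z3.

275 × 390 mm

Let Z0's short side be w mm. w · w√2 = 0.86 m² = 860,000 mm², so w ≈ 779.8 mm and w√2 ≈ 1102.8 mm → Z0 = 780 × 1103 mm.
Z1: ⌊1103/2⌋ × 780 = 551 × 780 mm
Z2: ⌊780/2⌋ × 551 = 390 × 551 mm
Z3: ⌊551/2⌋ × 390 = 275 × 390 mm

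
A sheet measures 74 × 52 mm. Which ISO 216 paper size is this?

A8 (52 × 74 mm)

Aspect ratio 74/52 ≈ 1.423 — close to the ISO √2 ≈ 1.414.
In the A-series (A0 area = 1 m²): A8 = 52 × 74 mm.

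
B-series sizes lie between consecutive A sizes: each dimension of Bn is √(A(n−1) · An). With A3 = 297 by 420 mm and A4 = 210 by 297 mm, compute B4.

Short side: √(297 · 210) = √62370 ≈ 249.7 → 250 mm
Long side: √(420 · 297) = √124740 ≈ 353.2 → 353 mm

250 × 353 mm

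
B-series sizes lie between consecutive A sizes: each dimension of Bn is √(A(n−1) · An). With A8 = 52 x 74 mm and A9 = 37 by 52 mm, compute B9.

44 × 62 mm

Short side: √(52 · 37) = √1924 ≈ 43.9 → 44 mm
Long side: √(74 · 52) = √3848 ≈ 62.0 → 62 mm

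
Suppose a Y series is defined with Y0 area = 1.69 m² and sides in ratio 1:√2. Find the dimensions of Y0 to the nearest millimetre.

Let the short side be w mm. Then w · w√2 = 1.69 m² = 1,690,000 mm².
w² = 1,690,000/√2, so w ≈ 1093.2 mm; long side = w√2 ≈ 1546.0 mm.

1093 × 1546 mm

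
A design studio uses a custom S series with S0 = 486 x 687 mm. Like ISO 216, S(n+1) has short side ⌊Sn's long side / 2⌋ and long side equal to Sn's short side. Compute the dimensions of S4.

121 × 171 mm

S1: ⌊687/2⌋ × 486 = 343 × 486 mm
S2: ⌊486/2⌋ × 343 = 243 × 343 mm
S3: ⌊343/2⌋ × 243 = 171 × 243 mm
S4: ⌊243/2⌋ × 171 = 121 × 171 mm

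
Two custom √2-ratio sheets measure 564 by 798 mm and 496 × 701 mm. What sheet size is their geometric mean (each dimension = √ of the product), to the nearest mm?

Short side: √(564 · 496) = √279744 ≈ 528.9 → 529 mm
Long side: √(798 · 701) = √559398 ≈ 747.9 → 748 mm

529 × 748 mm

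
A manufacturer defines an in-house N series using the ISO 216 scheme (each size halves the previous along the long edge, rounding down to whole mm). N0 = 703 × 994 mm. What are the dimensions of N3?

248 × 351 mm

N1: ⌊994/2⌋ × 703 = 497 × 703 mm
N2: ⌊703/2⌋ × 497 = 351 × 497 mm
N3: ⌊497/2⌋ × 351 = 248 × 351 mm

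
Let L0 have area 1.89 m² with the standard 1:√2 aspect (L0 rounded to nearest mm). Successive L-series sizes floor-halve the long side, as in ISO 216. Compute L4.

Let L0's short side be w mm. w · w√2 = 1.89 m² = 1,890,000 mm², so w ≈ 1156.0 mm and w√2 ≈ 1634.9 mm → L0 = 1156 × 1635 mm.
L1: ⌊1635/2⌋ × 1156 = 817 × 1156 mm
L2: ⌊1156/2⌋ × 817 = 578 × 817 mm
L3: ⌊817/2⌋ × 578 = 408 × 578 mm
L4: ⌊578/2⌋ × 408 = 289 × 408 mm

289 × 408 mm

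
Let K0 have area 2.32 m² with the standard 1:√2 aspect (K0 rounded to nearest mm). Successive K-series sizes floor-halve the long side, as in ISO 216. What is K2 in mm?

640 × 905 mm

Let K0's short side be w mm. w · w√2 = 2.32 m² = 2,320,000 mm², so w ≈ 1280.8 mm and w√2 ≈ 1811.3 mm → K0 = 1281 × 1811 mm.
K1: ⌊1811/2⌋ × 1281 = 905 × 1281 mm
K2: ⌊1281/2⌋ × 905 = 640 × 905 mm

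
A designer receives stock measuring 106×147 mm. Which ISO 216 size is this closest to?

Aspect ratio 147/106 ≈ 1.387 (ISO target is √2 ≈ 1.414).
In the A-series (A0 area = 1 m²): A6 = 105 × 148 mm.
Off by 2 mm total — nearest standard size.

A6 (105 × 148 mm)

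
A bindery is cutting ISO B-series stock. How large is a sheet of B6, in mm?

B0 = 1000 × 1414 mm (B0 has a 1000 mm short side, aspect 1:√2).
B1: ⌊1414/2⌋ × 1000 = 707 × 1000 mm
B2: ⌊1000/2⌋ × 707 = 500 × 707 mm
B3: ⌊707/2⌋ × 500 = 353 × 500 mm
B4: ⌊500/2⌋ × 353 = 250 × 353 mm
B5: ⌊353/2⌋ × 250 = 176 × 250 mm
B6: ⌊250/2⌋ × 176 = 125 × 176 mm

125 × 176 mm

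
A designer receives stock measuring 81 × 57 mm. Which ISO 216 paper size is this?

C8 (57 × 81 mm)

Aspect ratio 81/57 ≈ 1.421 — close to the ISO √2 ≈ 1.414.
In the C-series (envelope sizes, between A and B): C8 = 57 × 81 mm.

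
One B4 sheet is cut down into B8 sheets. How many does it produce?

B4 = 250 × 353 mm; B8 = 62 × 88 mm.
Each halving step doubles the count; 4 steps from B4 to B8.
2^4 = 16.

16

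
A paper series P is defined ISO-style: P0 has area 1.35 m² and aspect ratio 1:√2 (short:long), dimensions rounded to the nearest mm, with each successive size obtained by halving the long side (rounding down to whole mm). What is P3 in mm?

Let P0's short side be w mm. w · w√2 = 1.35 m² = 1,350,000 mm², so w ≈ 977.0 mm and w√2 ≈ 1381.7 mm → P0 = 977 × 1382 mm.
P1: ⌊1382/2⌋ × 977 = 691 × 977 mm
P2: ⌊977/2⌋ × 691 = 488 × 691 mm
P3: ⌊691/2⌋ × 488 = 345 × 488 mm

345 × 488 mm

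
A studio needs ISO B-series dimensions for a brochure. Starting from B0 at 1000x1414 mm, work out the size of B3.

B1: ⌊1414/2⌋ × 1000 = 707 × 1000 mm
B2: ⌊1000/2⌋ × 707 = 500 × 707 mm
B3: ⌊707/2⌋ × 500 = 353 × 500 mm

353 × 500 mm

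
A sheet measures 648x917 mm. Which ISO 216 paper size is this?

C1 (648 × 917 mm)

Aspect ratio 917/648 ≈ 1.415 — close to the ISO √2 ≈ 1.414.
In the C-series (envelope sizes, between A and B): C1 = 648 × 917 mm.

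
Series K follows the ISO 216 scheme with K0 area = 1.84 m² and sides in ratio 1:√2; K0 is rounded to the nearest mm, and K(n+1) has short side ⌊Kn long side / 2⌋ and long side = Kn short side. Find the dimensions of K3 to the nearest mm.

403 × 570 mm

Let K0's short side be w mm. w · w√2 = 1.84 m² = 1,840,000 mm², so w ≈ 1140.6 mm and w√2 ≈ 1613.1 mm → K0 = 1141 × 1613 mm.
K1: ⌊1613/2⌋ × 1141 = 806 × 1141 mm
K2: ⌊1141/2⌋ × 806 = 570 × 806 mm
K3: ⌊806/2⌋ × 570 = 403 × 570 mm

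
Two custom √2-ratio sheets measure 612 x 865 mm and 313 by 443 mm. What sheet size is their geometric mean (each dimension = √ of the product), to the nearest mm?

438 × 619 mm

Short side: √(612 · 313) = √191556 ≈ 437.7 → 438 mm
Long side: √(865 · 443) = √383195 ≈ 619.0 → 619 mm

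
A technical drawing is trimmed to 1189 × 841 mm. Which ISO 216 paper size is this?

Aspect ratio 1189/841 ≈ 1.414 — close to the ISO √2 ≈ 1.414.
In the A-series (A0 area = 1 m²): A0 = 841 × 1189 mm.

A0 (841 × 1189 mm)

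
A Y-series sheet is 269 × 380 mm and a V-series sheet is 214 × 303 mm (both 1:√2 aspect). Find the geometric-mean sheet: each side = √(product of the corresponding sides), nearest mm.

Short side: √(269 · 214) = √57566 ≈ 239.9 → 240 mm
Long side: √(380 · 303) = √115140 ≈ 339.3 → 339 mm

240 × 339 mm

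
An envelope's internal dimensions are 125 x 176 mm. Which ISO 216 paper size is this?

B6 (125 × 176 mm)

Aspect ratio 176/125 ≈ 1.408 — close to the ISO √2 ≈ 1.414.
In the B-series (B0 = 1000 × 1414 mm): B6 = 125 × 176 mm.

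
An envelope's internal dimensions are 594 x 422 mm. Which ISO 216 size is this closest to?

Aspect ratio 594/422 ≈ 1.408 — close to the ISO √2 ≈ 1.414.
In the A-series (A0 area = 1 m²): A2 = 420 × 594 mm.
Off by 2 mm total — nearest standard size.

A2 (420 × 594 mm)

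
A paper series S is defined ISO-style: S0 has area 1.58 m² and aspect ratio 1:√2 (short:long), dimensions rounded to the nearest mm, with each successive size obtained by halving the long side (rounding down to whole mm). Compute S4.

264 × 373 mm

Let S0's short side be w mm. w · w√2 = 1.58 m² = 1,580,000 mm², so w ≈ 1057.0 mm and w√2 ≈ 1494.8 mm → S0 = 1057 × 1495 mm.
S1: ⌊1495/2⌋ × 1057 = 747 × 1057 mm
S2: ⌊1057/2⌋ × 747 = 528 × 747 mm
S3: ⌊747/2⌋ × 528 = 373 × 528 mm
S4: ⌊528/2⌋ × 373 = 264 × 373 mm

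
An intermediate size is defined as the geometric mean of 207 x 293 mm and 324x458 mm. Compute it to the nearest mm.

259 × 366 mm

Short side: √(207 · 324) = √67068 ≈ 259.0 → 259 mm
Long side: √(293 · 458) = √134194 ≈ 366.3 → 366 mm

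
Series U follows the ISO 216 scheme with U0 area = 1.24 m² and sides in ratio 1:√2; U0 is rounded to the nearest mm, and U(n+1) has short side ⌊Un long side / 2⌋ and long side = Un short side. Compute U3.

331 × 468 mm

Let U0's short side be w mm. w · w√2 = 1.24 m² = 1,240,000 mm², so w ≈ 936.4 mm and w√2 ≈ 1324.2 mm → U0 = 936 × 1324 mm.
U1: ⌊1324/2⌋ × 936 = 662 × 936 mm
U2: ⌊936/2⌋ × 662 = 468 × 662 mm
U3: ⌊662/2⌋ × 468 = 331 × 468 mm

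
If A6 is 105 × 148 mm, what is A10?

26 × 37 mm

A7: ⌊148/2⌋ × 105 = 74 × 105 mm
A8: ⌊105/2⌋ × 74 = 52 × 74 mm
A9: ⌊74/2⌋ × 52 = 37 × 52 mm
A10: ⌊52/2⌋ × 37 = 26 × 37 mm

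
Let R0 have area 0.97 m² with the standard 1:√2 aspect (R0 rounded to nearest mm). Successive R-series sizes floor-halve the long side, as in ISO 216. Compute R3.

292 × 414 mm

Let R0's short side be w mm. w · w√2 = 0.97 m² = 970,000 mm², so w ≈ 828.2 mm and w√2 ≈ 1171.2 mm → R0 = 828 × 1171 mm.
R1: ⌊1171/2⌋ × 828 = 585 × 828 mm
R2: ⌊828/2⌋ × 585 = 414 × 585 mm
R3: ⌊585/2⌋ × 414 = 292 × 414 mm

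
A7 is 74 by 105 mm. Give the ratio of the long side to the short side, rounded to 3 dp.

1.419

105 / 74 = 1.419
ISO 216 targets √2 ≈ 1.414; the +0.005 deviation is from mm rounding.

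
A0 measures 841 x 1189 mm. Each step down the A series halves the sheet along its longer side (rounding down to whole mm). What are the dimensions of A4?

210 × 297 mm

A1: ⌊1189/2⌋ × 841 = 594 × 841 mm
A2: ⌊841/2⌋ × 594 = 420 × 594 mm
A3: ⌊594/2⌋ × 420 = 297 × 420 mm
A4: ⌊420/2⌋ × 297 = 210 × 297 mm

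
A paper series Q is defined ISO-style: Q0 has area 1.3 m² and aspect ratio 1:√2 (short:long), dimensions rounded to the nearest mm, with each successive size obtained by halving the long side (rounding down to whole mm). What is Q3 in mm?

339 × 479 mm

Let Q0's short side be w mm. w · w√2 = 1.3 m² = 1,300,000 mm², so w ≈ 958.8 mm and w√2 ≈ 1355.9 mm → Q0 = 959 × 1356 mm.
Q1: ⌊1356/2⌋ × 959 = 678 × 959 mm
Q2: ⌊959/2⌋ × 678 = 479 × 678 mm
Q3: ⌊678/2⌋ × 479 = 339 × 479 mm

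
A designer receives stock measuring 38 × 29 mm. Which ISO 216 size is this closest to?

Aspect ratio 38/29 ≈ 1.310 (ISO target is √2 ≈ 1.414).
In the C-series (envelope sizes, between A and B): C10 = 28 × 40 mm.
Off by 3 mm total — nearest standard size.

C10 (28 × 40 mm)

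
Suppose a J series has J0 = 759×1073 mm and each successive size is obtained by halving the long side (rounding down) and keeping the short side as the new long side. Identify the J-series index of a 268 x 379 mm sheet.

J3

J0: 759 × 1073 mm
J1: 536 × 759 mm
J2: 379 × 536 mm
J3: 268 × 379 mm
J4: 189 × 268 mm
→ matches J3.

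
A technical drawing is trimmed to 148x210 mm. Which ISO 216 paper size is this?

A5 (148 × 210 mm)

Aspect ratio 210/148 ≈ 1.419 — close to the ISO √2 ≈ 1.414.
In the A-series (A0 area = 1 m²): A5 = 148 × 210 mm.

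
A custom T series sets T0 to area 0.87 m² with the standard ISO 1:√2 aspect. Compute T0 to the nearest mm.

Let the short side be w mm. Then w · w√2 = 0.87 m² = 870,000 mm².
w² = 870,000/√2, so w ≈ 784.3 mm; long side = w√2 ≈ 1109.2 mm.

784 × 1109 mm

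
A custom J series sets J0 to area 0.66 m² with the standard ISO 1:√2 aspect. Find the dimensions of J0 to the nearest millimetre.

683 × 966 mm

Let the short side be w mm. Then w · w√2 = 0.66 m² = 660,000 mm².
w² = 660,000/√2, so w ≈ 683.1 mm; long side = w√2 ≈ 966.1 mm.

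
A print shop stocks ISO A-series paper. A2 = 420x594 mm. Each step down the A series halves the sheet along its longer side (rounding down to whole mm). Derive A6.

A3: ⌊594/2⌋ × 420 = 297 × 420 mm
A4: ⌊420/2⌋ × 297 = 210 × 297 mm
A5: ⌊297/2⌋ × 210 = 148 × 210 mm
A6: ⌊210/2⌋ × 148 = 105 × 148 mm

105 × 148 mm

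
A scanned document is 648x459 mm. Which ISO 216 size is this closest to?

Aspect ratio 648/459 ≈ 1.412 — close to the ISO √2 ≈ 1.414.
In the C-series (envelope sizes, between A and B): C2 = 458 × 648 mm.
Off by 1 mm total — nearest standard size.

C2 (458 × 648 mm)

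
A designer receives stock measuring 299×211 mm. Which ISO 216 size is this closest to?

A4 (210 × 297 mm)

Aspect ratio 299/211 ≈ 1.417 — close to the ISO √2 ≈ 1.414.
In the A-series (A0 area = 1 m²): A4 = 210 × 297 mm.
Off by 3 mm total — nearest standard size.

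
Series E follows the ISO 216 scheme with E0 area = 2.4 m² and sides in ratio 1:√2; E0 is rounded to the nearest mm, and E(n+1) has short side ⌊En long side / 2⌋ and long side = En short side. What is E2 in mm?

Let E0's short side be w mm. w · w√2 = 2.4 m² = 2,400,000 mm², so w ≈ 1302.7 mm and w√2 ≈ 1842.3 mm → E0 = 1303 × 1842 mm.
E1: ⌊1842/2⌋ × 1303 = 921 × 1303 mm
E2: ⌊1303/2⌋ × 921 = 651 × 921 mm

651 × 921 mm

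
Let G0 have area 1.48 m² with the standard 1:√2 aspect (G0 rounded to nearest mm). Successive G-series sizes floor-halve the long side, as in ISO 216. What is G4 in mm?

Let G0's short side be w mm. w · w√2 = 1.48 m² = 1,480,000 mm², so w ≈ 1023.0 mm and w√2 ≈ 1446.7 mm → G0 = 1023 × 1447 mm.
G1: ⌊1447/2⌋ × 1023 = 723 × 1023 mm
G2: ⌊1023/2⌋ × 723 = 511 × 723 mm
G3: ⌊723/2⌋ × 511 = 361 × 511 mm
G4: ⌊511/2⌋ × 361 = 255 × 361 mm

255 × 361 mm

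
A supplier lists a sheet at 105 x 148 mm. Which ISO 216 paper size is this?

Aspect ratio 148/105 ≈ 1.410 — close to the ISO √2 ≈ 1.414.
In the A-series (A0 area = 1 m²): A6 = 105 × 148 mm.

A6 (105 × 148 mm)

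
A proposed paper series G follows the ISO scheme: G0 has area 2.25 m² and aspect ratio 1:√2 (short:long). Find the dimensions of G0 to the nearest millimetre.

1261 × 1784 mm

Let the short side be w mm. Then w · w√2 = 2.25 m² = 2,250,000 mm².
w² = 2,250,000/√2, so w ≈ 1261.3 mm; long side = w√2 ≈ 1783.8 mm.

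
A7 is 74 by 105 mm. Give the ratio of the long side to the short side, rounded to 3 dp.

105 / 74 = 1.419
ISO 216 targets √2 ≈ 1.414; the +0.005 deviation is from mm rounding.

1.419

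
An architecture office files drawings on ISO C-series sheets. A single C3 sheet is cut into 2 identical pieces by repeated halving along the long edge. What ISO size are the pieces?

2 = 2^1, so 1 halving step.
C3 → C4 → … → C4 after 1 step.

C4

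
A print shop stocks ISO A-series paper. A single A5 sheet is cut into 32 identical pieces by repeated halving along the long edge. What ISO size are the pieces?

32 = 2^5, so 5 halving steps.
A5 → A6 → … → A10 after 5 steps.

A10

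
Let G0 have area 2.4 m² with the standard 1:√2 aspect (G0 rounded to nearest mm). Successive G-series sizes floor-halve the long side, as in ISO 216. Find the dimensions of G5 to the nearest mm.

Let G0's short side be w mm. w · w√2 = 2.4 m² = 2,400,000 mm², so w ≈ 1302.7 mm and w√2 ≈ 1842.3 mm → G0 = 1303 × 1842 mm.
G1: ⌊1842/2⌋ × 1303 = 921 × 1303 mm
G2: ⌊1303/2⌋ × 921 = 651 × 921 mm
G3: ⌊921/2⌋ × 651 = 460 × 651 mm
G4: ⌊651/2⌋ × 460 = 325 × 460 mm
G5: ⌊460/2⌋ × 325 = 230 × 325 mm

230 × 325 mm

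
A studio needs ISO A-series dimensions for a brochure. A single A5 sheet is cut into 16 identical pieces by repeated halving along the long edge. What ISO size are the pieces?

16 = 2^4, so 4 halving steps.
A5 → A6 → … → A9 after 4 steps.

A9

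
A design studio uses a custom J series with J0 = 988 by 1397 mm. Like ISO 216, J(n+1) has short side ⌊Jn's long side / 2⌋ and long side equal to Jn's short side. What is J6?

J1: ⌊1397/2⌋ × 988 = 698 × 988 mm
J2: ⌊988/2⌋ × 698 = 494 × 698 mm
J3: ⌊698/2⌋ × 494 = 349 × 494 mm
J4: ⌊494/2⌋ × 349 = 247 × 349 mm
J5: ⌊349/2⌋ × 247 = 174 × 247 mm
J6: ⌊247/2⌋ × 174 = 123 × 174 mm

123 × 174 mm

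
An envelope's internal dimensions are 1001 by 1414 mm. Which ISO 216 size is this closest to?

B0 (1000 × 1414 mm)

Aspect ratio 1414/1001 ≈ 1.413 — close to the ISO √2 ≈ 1.414.
In the B-series (B0 = 1000 × 1414 mm): B0 = 1000 × 1414 mm.
Off by 1 mm total — nearest standard size.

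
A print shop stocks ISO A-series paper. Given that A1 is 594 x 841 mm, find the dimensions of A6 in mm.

A2: ⌊841/2⌋ × 594 = 420 × 594 mm
A3: ⌊594/2⌋ × 420 = 297 × 420 mm
A4: ⌊420/2⌋ × 297 = 210 × 297 mm
A5: ⌊297/2⌋ × 210 = 148 × 210 mm
A6: ⌊210/2⌋ × 148 = 105 × 148 mm

105 × 148 mm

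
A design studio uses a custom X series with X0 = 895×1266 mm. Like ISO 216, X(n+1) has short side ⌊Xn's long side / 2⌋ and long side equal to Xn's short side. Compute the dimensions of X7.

79 × 111 mm

X1 = 633 × 895 mm (from X0 by 1 halving).
X2: ⌊895/2⌋ × 633 = 447 × 633 mm
X3: ⌊633/2⌋ × 447 = 316 × 447 mm
X4: ⌊447/2⌋ × 316 = 223 × 316 mm
X5: ⌊316/2⌋ × 223 = 158 × 223 mm
X6: ⌊223/2⌋ × 158 = 111 × 158 mm
X7: ⌊158/2⌋ × 111 = 79 × 111 mm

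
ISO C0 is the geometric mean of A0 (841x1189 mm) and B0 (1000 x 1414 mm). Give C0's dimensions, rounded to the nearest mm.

917 × 1297 mm

Short: √(841 · 1000) = √841000 ≈ 917.1 mm.
Long: √(1189 · 1414) = √1681246 ≈ 1296.6 mm.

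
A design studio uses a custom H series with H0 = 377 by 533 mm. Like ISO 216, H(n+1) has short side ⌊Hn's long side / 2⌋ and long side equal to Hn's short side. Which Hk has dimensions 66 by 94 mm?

H5

H0: 377 × 533 mm
H1: 266 × 377 mm
H2: 188 × 266 mm
H3: 133 × 188 mm
H4: 94 × 133 mm
H5: 66 × 94 mm
H6: 47 × 66 mm
→ matches H5.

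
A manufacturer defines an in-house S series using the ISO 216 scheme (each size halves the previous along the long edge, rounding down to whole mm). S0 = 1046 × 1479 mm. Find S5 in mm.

184 × 261 mm

S1 = 739 × 1046 mm (from S0 by 1 halving).
S2: ⌊1046/2⌋ × 739 = 523 × 739 mm
S3: ⌊739/2⌋ × 523 = 369 × 523 mm
S4: ⌊523/2⌋ × 369 = 261 × 369 mm
S5: ⌊369/2⌋ × 261 = 184 × 261 mm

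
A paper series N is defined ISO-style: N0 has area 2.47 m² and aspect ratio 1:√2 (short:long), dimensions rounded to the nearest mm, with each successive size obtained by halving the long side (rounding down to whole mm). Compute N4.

330 × 467 mm

Let N0's short side be w mm. w · w√2 = 2.47 m² = 2,470,000 mm², so w ≈ 1321.6 mm and w√2 ≈ 1869.0 mm → N0 = 1322 × 1869 mm.
N1: ⌊1869/2⌋ × 1322 = 934 × 1322 mm
N2: ⌊1322/2⌋ × 934 = 661 × 934 mm
N3: ⌊934/2⌋ × 661 = 467 × 661 mm
N4: ⌊661/2⌋ × 467 = 330 × 467 mm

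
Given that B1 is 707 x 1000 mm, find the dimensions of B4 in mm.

250 × 353 mm

B2: ⌊1000/2⌋ × 707 = 500 × 707 mm
B3: ⌊707/2⌋ × 500 = 353 × 500 mm
B4: ⌊500/2⌋ × 353 = 250 × 353 mm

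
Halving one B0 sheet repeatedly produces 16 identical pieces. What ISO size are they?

B4

16 = 2^4, so 4 halving steps.
B0 → B1 → … → B4 after 4 steps.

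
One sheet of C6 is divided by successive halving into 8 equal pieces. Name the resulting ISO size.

C9

8 = 2^3, so 3 halving steps.
C6 → C7 → … → C9 after 3 steps.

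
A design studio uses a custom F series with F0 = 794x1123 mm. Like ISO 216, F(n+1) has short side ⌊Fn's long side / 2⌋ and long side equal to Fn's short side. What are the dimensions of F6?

99 × 140 mm

F1: ⌊1123/2⌋ × 794 = 561 × 794 mm
F2: ⌊794/2⌋ × 561 = 397 × 561 mm
F3: ⌊561/2⌋ × 397 = 280 × 397 mm
F4: ⌊397/2⌋ × 280 = 198 × 280 mm
F5: ⌊280/2⌋ × 198 = 140 × 198 mm
F6: ⌊198/2⌋ × 140 = 99 × 140 mm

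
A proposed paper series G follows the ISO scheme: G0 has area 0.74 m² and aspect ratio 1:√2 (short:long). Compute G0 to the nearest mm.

Let the short side be w mm. Then w · w√2 = 0.74 m² = 740,000 mm².
w² = 740,000/√2, so w ≈ 723.4 mm; long side = w√2 ≈ 1023.0 mm.

723 × 1023 mm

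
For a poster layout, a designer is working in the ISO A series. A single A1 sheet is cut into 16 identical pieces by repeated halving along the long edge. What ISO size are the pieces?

A5

16 = 2^4, so 4 halving steps.
A1 → A2 → … → A5 after 4 steps.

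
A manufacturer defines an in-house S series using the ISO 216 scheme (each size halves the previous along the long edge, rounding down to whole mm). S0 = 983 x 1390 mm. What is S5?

S1: ⌊1390/2⌋ × 983 = 695 × 983 mm
S2: ⌊983/2⌋ × 695 = 491 × 695 mm
S3: ⌊695/2⌋ × 491 = 347 × 491 mm
S4: ⌊491/2⌋ × 347 = 245 × 347 mm
S5: ⌊347/2⌋ × 245 = 173 × 245 mm

173 × 245 mm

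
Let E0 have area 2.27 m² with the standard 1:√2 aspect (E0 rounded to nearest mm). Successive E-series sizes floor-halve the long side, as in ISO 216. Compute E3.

Let E0's short side be w mm. w · w√2 = 2.27 m² = 2,270,000 mm², so w ≈ 1266.9 mm and w√2 ≈ 1791.7 mm → E0 = 1267 × 1792 mm.
E1: ⌊1792/2⌋ × 1267 = 896 × 1267 mm
E2: ⌊1267/2⌋ × 896 = 633 × 896 mm
E3: ⌊896/2⌋ × 633 = 448 × 633 mm

448 × 633 mm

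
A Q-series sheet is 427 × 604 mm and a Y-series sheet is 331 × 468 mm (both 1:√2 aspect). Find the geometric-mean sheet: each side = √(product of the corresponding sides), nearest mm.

Short side: √(427 · 331) = √141337 ≈ 375.9 → 376 mm
Long side: √(604 · 468) = √282672 ≈ 531.7 → 532 mm

376 × 532 mm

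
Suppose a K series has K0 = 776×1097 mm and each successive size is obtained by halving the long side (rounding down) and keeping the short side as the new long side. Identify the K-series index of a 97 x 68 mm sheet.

K7

K0: 776 × 1097 mm
K1: 548 × 776 mm
K2: 388 × 548 mm
K3: 274 × 388 mm
K4: 194 × 274 mm
K5: 137 × 194 mm
K6: 97 × 137 mm
K7: 68 × 97 mm
K8: 48 × 68 mm
→ matches K7.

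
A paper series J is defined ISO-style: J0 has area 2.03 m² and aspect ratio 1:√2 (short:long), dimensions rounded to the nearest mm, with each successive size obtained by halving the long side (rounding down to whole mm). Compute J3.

Let J0's short side be w mm. w · w√2 = 2.03 m² = 2,030,000 mm², so w ≈ 1198.1 mm and w√2 ≈ 1694.4 mm → J0 = 1198 × 1694 mm.
J1: ⌊1694/2⌋ × 1198 = 847 × 1198 mm
J2: ⌊1198/2⌋ × 847 = 599 × 847 mm
J3: ⌊847/2⌋ × 599 = 423 × 599 mm

423 × 599 mm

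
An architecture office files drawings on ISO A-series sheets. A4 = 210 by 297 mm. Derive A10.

26 × 37 mm

A5: ⌊297/2⌋ × 210 = 148 × 210 mm
A6: ⌊210/2⌋ × 148 = 105 × 148 mm
A7: ⌊148/2⌋ × 105 = 74 × 105 mm
A8: ⌊105/2⌋ × 74 = 52 × 74 mm
A9: ⌊74/2⌋ × 52 = 37 × 52 mm
A10: ⌊52/2⌋ × 37 = 26 × 37 mm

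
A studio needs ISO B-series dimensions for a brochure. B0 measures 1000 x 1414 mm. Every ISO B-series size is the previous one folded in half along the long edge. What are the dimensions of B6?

B1: ⌊1414/2⌋ × 1000 = 707 × 1000 mm
B2: ⌊1000/2⌋ × 707 = 500 × 707 mm
B3: ⌊707/2⌋ × 500 = 353 × 500 mm
B4: ⌊500/2⌋ × 353 = 250 × 353 mm
B5: ⌊353/2⌋ × 250 = 176 × 250 mm
B6: ⌊250/2⌋ × 176 = 125 × 176 mm

125 × 176 mm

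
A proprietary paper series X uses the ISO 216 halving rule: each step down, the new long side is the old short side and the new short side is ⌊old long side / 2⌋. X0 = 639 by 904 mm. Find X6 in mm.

X1 = 452 × 639 mm (from X0 by 1 halving).
X2: ⌊639/2⌋ × 452 = 319 × 452 mm
X3: ⌊452/2⌋ × 319 = 226 × 319 mm
X4: ⌊319/2⌋ × 226 = 159 × 226 mm
X5: ⌊226/2⌋ × 159 = 113 × 159 mm
X6: ⌊159/2⌋ × 113 = 79 × 113 mm

79 × 113 mm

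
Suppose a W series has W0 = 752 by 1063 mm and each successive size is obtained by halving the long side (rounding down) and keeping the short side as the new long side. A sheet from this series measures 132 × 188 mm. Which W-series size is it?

W5

W0: 752 × 1063 mm
W1: 531 × 752 mm
W2: 376 × 531 mm
W3: 265 × 376 mm
W4: 188 × 265 mm
W5: 132 × 188 mm
W6: 94 × 132 mm
→ matches W5.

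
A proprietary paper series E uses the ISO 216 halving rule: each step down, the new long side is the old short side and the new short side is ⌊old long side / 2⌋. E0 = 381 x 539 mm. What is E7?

E1 = 269 × 381 mm (from E0 by 1 halving).
E2: ⌊381/2⌋ × 269 = 190 × 269 mm
E3: ⌊269/2⌋ × 190 = 134 × 190 mm
E4: ⌊190/2⌋ × 134 = 95 × 134 mm
E5: ⌊134/2⌋ × 95 = 67 × 95 mm
E6: ⌊95/2⌋ × 67 = 47 × 67 mm
E7: ⌊67/2⌋ × 47 = 33 × 47 mm

33 × 47 mm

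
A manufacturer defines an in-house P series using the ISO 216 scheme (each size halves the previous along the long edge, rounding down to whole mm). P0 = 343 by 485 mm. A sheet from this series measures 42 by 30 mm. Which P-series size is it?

P7

P0: 343 × 485 mm
P1: 242 × 343 mm
P2: 171 × 242 mm
P3: 121 × 171 mm
P4: 85 × 121 mm
P5: 60 × 85 mm
P6: 42 × 60 mm
P7: 30 × 42 mm
P8: 21 × 30 mm
→ matches P7.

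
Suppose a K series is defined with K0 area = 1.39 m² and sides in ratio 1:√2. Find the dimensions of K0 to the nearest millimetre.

991 × 1402 mm

Let the short side be w mm. Then w · w√2 = 1.39 m² = 1,390,000 mm².
w² = 1,390,000/√2, so w ≈ 991.4 mm; long side = w√2 ≈ 1402.1 mm.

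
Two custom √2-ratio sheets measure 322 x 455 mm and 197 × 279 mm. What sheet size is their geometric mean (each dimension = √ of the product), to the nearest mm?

Short side: √(322 · 197) = √63434 ≈ 251.9 → 252 mm
Long side: √(455 · 279) = √126945 ≈ 356.3 → 356 mm

252 × 356 mm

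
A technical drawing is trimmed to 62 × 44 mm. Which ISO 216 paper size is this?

B9 (44 × 62 mm)

Aspect ratio 62/44 ≈ 1.409 — close to the ISO √2 ≈ 1.414.
In the B-series (B0 = 1000 × 1414 mm): B9 = 44 × 62 mm.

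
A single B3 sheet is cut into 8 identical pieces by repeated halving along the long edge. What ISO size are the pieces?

B6

8 = 2^3, so 3 halving steps.
B3 → B4 → … → B6 after 3 steps.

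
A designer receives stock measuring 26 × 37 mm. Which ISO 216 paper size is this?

Aspect ratio 37/26 ≈ 1.423 — close to the ISO √2 ≈ 1.414.
In the A-series (A0 area = 1 m²): A10 = 26 × 37 mm.

A10 (26 × 37 mm)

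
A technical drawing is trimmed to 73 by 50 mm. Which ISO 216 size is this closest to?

A8 (52 × 74 mm)

Aspect ratio 73/50 ≈ 1.460 (ISO target is √2 ≈ 1.414).
In the A-series (A0 area = 1 m²): A8 = 52 × 74 mm.
Off by 3 mm total — nearest standard size.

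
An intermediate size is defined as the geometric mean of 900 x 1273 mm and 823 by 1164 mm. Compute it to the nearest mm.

Short side: √(900 · 823) = √740700 ≈ 860.6 → 861 mm
Long side: √(1273 · 1164) = √1481772 ≈ 1217.3 → 1217 mm

861 × 1217 mm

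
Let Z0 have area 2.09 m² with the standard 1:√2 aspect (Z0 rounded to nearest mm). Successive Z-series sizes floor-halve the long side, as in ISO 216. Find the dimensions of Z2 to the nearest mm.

608 × 859 mm

Let Z0's short side be w mm. w · w√2 = 2.09 m² = 2,090,000 mm², so w ≈ 1215.7 mm and w√2 ≈ 1719.2 mm → Z0 = 1216 × 1719 mm.
Z1: ⌊1719/2⌋ × 1216 = 859 × 1216 mm
Z2: ⌊1216/2⌋ × 859 = 608 × 859 mm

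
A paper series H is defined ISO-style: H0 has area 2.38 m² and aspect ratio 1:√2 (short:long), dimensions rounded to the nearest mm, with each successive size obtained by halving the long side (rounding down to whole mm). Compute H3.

458 × 648 mm

Let H0's short side be w mm. w · w√2 = 2.38 m² = 2,380,000 mm², so w ≈ 1297.3 mm and w√2 ≈ 1834.6 mm → H0 = 1297 × 1835 mm.
H1: ⌊1835/2⌋ × 1297 = 917 × 1297 mm
H2: ⌊1297/2⌋ × 917 = 648 × 917 mm
H3: ⌊917/2⌋ × 648 = 458 × 648 mm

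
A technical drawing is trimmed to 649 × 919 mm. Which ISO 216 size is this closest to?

C1 (648 × 917 mm)

Aspect ratio 919/649 ≈ 1.416 — close to the ISO √2 ≈ 1.414.
In the C-series (envelope sizes, between A and B): C1 = 648 × 917 mm.
Off by 3 mm total — nearest standard size.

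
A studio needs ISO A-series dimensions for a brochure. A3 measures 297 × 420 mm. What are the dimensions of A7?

A4: ⌊420/2⌋ × 297 = 210 × 297 mm
A5: ⌊297/2⌋ × 210 = 148 × 210 mm
A6: ⌊210/2⌋ × 148 = 105 × 148 mm
A7: ⌊148/2⌋ × 105 = 74 × 105 mm

74 × 105 mm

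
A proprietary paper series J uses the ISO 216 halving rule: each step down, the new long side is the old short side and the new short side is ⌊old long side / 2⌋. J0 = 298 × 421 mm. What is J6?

37 × 52 mm

J1: ⌊421/2⌋ × 298 = 210 × 298 mm
J2: ⌊298/2⌋ × 210 = 149 × 210 mm
J3: ⌊210/2⌋ × 149 = 105 × 149 mm
J4: ⌊149/2⌋ × 105 = 74 × 105 mm
J5: ⌊105/2⌋ × 74 = 52 × 74 mm
J6: ⌊74/2⌋ × 52 = 37 × 52 mm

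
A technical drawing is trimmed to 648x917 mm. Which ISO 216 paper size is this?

C1 (648 × 917 mm)

Aspect ratio 917/648 ≈ 1.415 — close to the ISO √2 ≈ 1.414.
In the C-series (envelope sizes, between A and B): C1 = 648 × 917 mm.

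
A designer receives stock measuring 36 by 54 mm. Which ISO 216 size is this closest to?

Aspect ratio 54/36 ≈ 1.500 (ISO target is √2 ≈ 1.414).
In the A-series (A0 area = 1 m²): A9 = 37 × 52 mm.
Off by 3 mm total — nearest standard size.

A9 (37 × 52 mm)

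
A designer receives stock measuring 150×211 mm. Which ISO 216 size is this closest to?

A5 (148 × 210 mm)

Aspect ratio 211/150 ≈ 1.407 — close to the ISO √2 ≈ 1.414.
In the A-series (A0 area = 1 m²): A5 = 148 × 210 mm.
Off by 3 mm total — nearest standard size.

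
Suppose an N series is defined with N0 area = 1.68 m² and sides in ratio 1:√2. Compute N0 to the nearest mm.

Let the short side be w mm. Then w · w√2 = 1.68 m² = 1,680,000 mm².
w² = 1,680,000/√2, so w ≈ 1089.9 mm; long side = w√2 ≈ 1541.4 mm.

1090 × 1541 mm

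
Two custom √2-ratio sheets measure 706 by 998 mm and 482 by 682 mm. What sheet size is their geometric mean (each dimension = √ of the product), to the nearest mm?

583 × 825 mm

Short side: √(706 · 482) = √340292 ≈ 583.3 → 583 mm
Long side: √(998 · 682) = √680636 ≈ 825.0 → 825 mm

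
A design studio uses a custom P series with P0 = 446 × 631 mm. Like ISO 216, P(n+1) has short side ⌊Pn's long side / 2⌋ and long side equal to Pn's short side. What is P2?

223 × 315 mm

P1: ⌊631/2⌋ × 446 = 315 × 446 mm
P2: ⌊446/2⌋ × 315 = 223 × 315 mm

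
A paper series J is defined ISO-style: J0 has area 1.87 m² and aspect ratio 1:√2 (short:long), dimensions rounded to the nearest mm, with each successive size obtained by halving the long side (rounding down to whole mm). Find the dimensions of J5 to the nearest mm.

203 × 287 mm

Let J0's short side be w mm. w · w√2 = 1.87 m² = 1,870,000 mm², so w ≈ 1149.9 mm and w√2 ≈ 1626.2 mm → J0 = 1150 × 1626 mm.
J1: ⌊1626/2⌋ × 1150 = 813 × 1150 mm
J2: ⌊1150/2⌋ × 813 = 575 × 813 mm
J3: ⌊813/2⌋ × 575 = 406 × 575 mm
J4: ⌊575/2⌋ × 406 = 287 × 406 mm
J5: ⌊406/2⌋ × 287 = 203 × 287 mm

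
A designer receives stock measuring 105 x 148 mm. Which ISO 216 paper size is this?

A6 (105 × 148 mm)

Aspect ratio 148/105 ≈ 1.410 — close to the ISO √2 ≈ 1.414.
In the A-series (A0 area = 1 m²): A6 = 105 × 148 mm.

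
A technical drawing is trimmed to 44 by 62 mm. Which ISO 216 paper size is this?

B9 (44 × 62 mm)

Aspect ratio 62/44 ≈ 1.409 — close to the ISO √2 ≈ 1.414.
In the B-series (B0 = 1000 × 1414 mm): B9 = 44 × 62 mm.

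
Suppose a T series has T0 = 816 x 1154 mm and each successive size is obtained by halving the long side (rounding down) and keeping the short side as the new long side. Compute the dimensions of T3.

288 × 408 mm

T1: ⌊1154/2⌋ × 816 = 577 × 816 mm
T2: ⌊816/2⌋ × 577 = 408 × 577 mm
T3: ⌊577/2⌋ × 408 = 288 × 408 mm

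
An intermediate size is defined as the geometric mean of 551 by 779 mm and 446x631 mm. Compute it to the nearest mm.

496 × 701 mm

Short side: √(551 · 446) = √245746 ≈ 495.7 → 496 mm
Long side: √(779 · 631) = √491549 ≈ 701.1 → 701 mm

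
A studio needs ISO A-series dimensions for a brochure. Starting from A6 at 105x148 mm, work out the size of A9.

A7: ⌊148/2⌋ × 105 = 74 × 105 mm
A8: ⌊105/2⌋ × 74 = 52 × 74 mm
A9: ⌊74/2⌋ × 52 = 37 × 52 mm

37 × 52 mm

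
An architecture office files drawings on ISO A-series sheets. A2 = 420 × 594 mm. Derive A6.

A3: ⌊594/2⌋ × 420 = 297 × 420 mm
A4: ⌊420/2⌋ × 297 = 210 × 297 mm
A5: ⌊297/2⌋ × 210 = 148 × 210 mm
A6: ⌊210/2⌋ × 148 = 105 × 148 mm

105 × 148 mm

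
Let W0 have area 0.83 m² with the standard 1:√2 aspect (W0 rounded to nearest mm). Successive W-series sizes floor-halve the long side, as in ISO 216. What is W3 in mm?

Let W0's short side be w mm. w · w√2 = 0.83 m² = 830,000 mm², so w ≈ 766.1 mm and w√2 ≈ 1083.4 mm → W0 = 766 × 1083 mm.
W1: ⌊1083/2⌋ × 766 = 541 × 766 mm
W2: ⌊766/2⌋ × 541 = 383 × 541 mm
W3: ⌊541/2⌋ × 383 = 270 × 383 mm

270 × 383 mm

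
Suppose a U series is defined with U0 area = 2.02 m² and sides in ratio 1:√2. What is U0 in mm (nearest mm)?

Let the short side be w mm. Then w · w√2 = 2.02 m² = 2,020,000 mm².
w² = 2,020,000/√2, so w ≈ 1195.1 mm; long side = w√2 ≈ 1690.2 mm.

1195 × 1690 mm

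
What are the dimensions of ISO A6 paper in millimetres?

A0 = 841 × 1189 mm (A0 has area 1 m², aspect 1:√2).
A1: ⌊1189/2⌋ × 841 = 594 × 841 mm
A2: ⌊841/2⌋ × 594 = 420 × 594 mm
A3: ⌊594/2⌋ × 420 = 297 × 420 mm
A4: ⌊420/2⌋ × 297 = 210 × 297 mm
A5: ⌊297/2⌋ × 210 = 148 × 210 mm
A6: ⌊210/2⌋ × 148 = 105 × 148 mm

105 × 148 mm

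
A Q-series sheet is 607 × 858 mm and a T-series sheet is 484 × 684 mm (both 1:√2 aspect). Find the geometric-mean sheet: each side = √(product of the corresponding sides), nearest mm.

Short side: √(607 · 484) = √293788 ≈ 542.0 → 542 mm
Long side: √(858 · 684) = √586872 ≈ 766.1 → 766 mm

542 × 766 mm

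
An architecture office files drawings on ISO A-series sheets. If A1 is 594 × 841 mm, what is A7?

A2: ⌊841/2⌋ × 594 = 420 × 594 mm
A3: ⌊594/2⌋ × 420 = 297 × 420 mm
A4: ⌊420/2⌋ × 297 = 210 × 297 mm
A5: ⌊297/2⌋ × 210 = 148 × 210 mm
A6: ⌊210/2⌋ × 148 = 105 × 148 mm
A7: ⌊148/2⌋ × 105 = 74 × 105 mm

74 × 105 mm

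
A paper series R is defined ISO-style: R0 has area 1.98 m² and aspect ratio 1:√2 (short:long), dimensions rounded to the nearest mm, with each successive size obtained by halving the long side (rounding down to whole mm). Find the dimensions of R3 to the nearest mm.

418 × 591 mm

Let R0's short side be w mm. w · w√2 = 1.98 m² = 1,980,000 mm², so w ≈ 1183.2 mm and w√2 ≈ 1673.4 mm → R0 = 1183 × 1673 mm.
R1: ⌊1673/2⌋ × 1183 = 836 × 1183 mm
R2: ⌊1183/2⌋ × 836 = 591 × 836 mm
R3: ⌊836/2⌋ × 591 = 418 × 591 mm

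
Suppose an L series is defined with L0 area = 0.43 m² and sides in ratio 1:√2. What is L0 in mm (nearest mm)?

551 × 780 mm

Let the short side be w mm. Then w · w√2 = 0.43 m² = 430,000 mm².
w² = 430,000/√2, so w ≈ 551.4 mm; long side = w√2 ≈ 779.8 mm.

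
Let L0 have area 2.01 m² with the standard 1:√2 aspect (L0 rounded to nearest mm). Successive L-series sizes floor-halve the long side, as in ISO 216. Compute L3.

421 × 596 mm

Let L0's short side be w mm. w · w√2 = 2.01 m² = 2,010,000 mm², so w ≈ 1192.2 mm and w√2 ≈ 1686.0 mm → L0 = 1192 × 1686 mm.
L1: ⌊1686/2⌋ × 1192 = 843 × 1192 mm
L2: ⌊1192/2⌋ × 843 = 596 × 843 mm
L3: ⌊843/2⌋ × 596 = 421 × 596 mm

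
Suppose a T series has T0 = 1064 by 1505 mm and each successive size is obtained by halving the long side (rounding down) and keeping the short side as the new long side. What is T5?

T1: ⌊1505/2⌋ × 1064 = 752 × 1064 mm
T2: ⌊1064/2⌋ × 752 = 532 × 752 mm
T3: ⌊752/2⌋ × 532 = 376 × 532 mm
T4: ⌊532/2⌋ × 376 = 266 × 376 mm
T5: ⌊376/2⌋ × 266 = 188 × 266 mm

188 × 266 mm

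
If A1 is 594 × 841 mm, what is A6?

105 × 148 mm

A2: ⌊841/2⌋ × 594 = 420 × 594 mm
A3: ⌊594/2⌋ × 420 = 297 × 420 mm
A4: ⌊420/2⌋ × 297 = 210 × 297 mm
A5: ⌊297/2⌋ × 210 = 148 × 210 mm
A6: ⌊210/2⌋ × 148 = 105 × 148 mm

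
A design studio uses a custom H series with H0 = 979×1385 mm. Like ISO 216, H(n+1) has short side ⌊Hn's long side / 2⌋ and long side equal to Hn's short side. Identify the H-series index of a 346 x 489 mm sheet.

H0: 979 × 1385 mm
H1: 692 × 979 mm
H2: 489 × 692 mm
H3: 346 × 489 mm
H4: 244 × 346 mm
→ matches H3.

H3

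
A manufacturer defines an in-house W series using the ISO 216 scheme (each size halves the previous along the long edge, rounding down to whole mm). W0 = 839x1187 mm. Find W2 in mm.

W1: ⌊1187/2⌋ × 839 = 593 × 839 mm
W2: ⌊839/2⌋ × 593 = 419 × 593 mm

419 × 593 mm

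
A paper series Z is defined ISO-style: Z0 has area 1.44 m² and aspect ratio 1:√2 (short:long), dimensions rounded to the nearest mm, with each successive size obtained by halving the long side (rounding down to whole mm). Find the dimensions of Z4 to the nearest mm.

Let Z0's short side be w mm. w · w√2 = 1.44 m² = 1,440,000 mm², so w ≈ 1009.1 mm and w√2 ≈ 1427.0 mm → Z0 = 1009 × 1427 mm.
Z1: ⌊1427/2⌋ × 1009 = 713 × 1009 mm
Z2: ⌊1009/2⌋ × 713 = 504 × 713 mm
Z3: ⌊713/2⌋ × 504 = 356 × 504 mm
Z4: ⌊504/2⌋ × 356 = 252 × 356 mm

252 × 356 mm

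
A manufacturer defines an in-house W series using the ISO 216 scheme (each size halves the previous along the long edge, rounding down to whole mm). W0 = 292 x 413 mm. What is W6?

36 × 51 mm

W1: ⌊413/2⌋ × 292 = 206 × 292 mm
W2: ⌊292/2⌋ × 206 = 146 × 206 mm
W3: ⌊206/2⌋ × 146 = 103 × 146 mm
W4: ⌊146/2⌋ × 103 = 73 × 103 mm
W5: ⌊103/2⌋ × 73 = 51 × 73 mm
W6: ⌊73/2⌋ × 51 = 36 × 51 mm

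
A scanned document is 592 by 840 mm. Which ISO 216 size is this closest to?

Aspect ratio 840/592 ≈ 1.419 — close to the ISO √2 ≈ 1.414.
In the A-series (A0 area = 1 m²): A1 = 594 × 841 mm.
Off by 3 mm total — nearest standard size.

A1 (594 × 841 mm)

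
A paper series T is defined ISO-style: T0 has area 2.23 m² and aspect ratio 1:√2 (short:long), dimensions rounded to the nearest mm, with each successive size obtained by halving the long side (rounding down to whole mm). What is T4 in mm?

314 × 444 mm

Let T0's short side be w mm. w · w√2 = 2.23 m² = 2,230,000 mm², so w ≈ 1255.7 mm and w√2 ≈ 1775.9 mm → T0 = 1256 × 1776 mm.
T1: ⌊1776/2⌋ × 1256 = 888 × 1256 mm
T2: ⌊1256/2⌋ × 888 = 628 × 888 mm
T3: ⌊888/2⌋ × 628 = 444 × 628 mm
T4: ⌊628/2⌋ × 444 = 314 × 444 mm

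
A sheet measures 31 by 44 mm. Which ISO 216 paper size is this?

B10 (31 × 44 mm)

Aspect ratio 44/31 ≈ 1.419 — close to the ISO √2 ≈ 1.414.
In the B-series (B0 = 1000 × 1414 mm): B10 = 31 × 44 mm.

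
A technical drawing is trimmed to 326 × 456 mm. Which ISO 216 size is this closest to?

C3 (324 × 458 mm)

Aspect ratio 456/326 ≈ 1.399 (ISO target is √2 ≈ 1.414).
In the C-series (envelope sizes, between A and B): C3 = 324 × 458 mm.
Off by 4 mm total — nearest standard size.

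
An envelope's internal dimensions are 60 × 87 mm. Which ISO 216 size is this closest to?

B8 (62 × 88 mm)

Aspect ratio 87/60 ≈ 1.450 (ISO target is √2 ≈ 1.414).
In the B-series (B0 = 1000 × 1414 mm): B8 = 62 × 88 mm.
Off by 3 mm total — nearest standard size.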